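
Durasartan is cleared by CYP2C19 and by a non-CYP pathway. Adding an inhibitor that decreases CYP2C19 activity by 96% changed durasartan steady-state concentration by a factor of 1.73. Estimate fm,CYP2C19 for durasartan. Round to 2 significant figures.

Let x = fm,CYP2C19. Because steady-state concentration ∝ 1/CL, relative clearance fell to 1/1.73 = 0.578.
Setting x·0.04 + (1 − x) = 0.578 and solving: x = (0.578 − 1)/(0.04 − 1) = 0.44.

0.44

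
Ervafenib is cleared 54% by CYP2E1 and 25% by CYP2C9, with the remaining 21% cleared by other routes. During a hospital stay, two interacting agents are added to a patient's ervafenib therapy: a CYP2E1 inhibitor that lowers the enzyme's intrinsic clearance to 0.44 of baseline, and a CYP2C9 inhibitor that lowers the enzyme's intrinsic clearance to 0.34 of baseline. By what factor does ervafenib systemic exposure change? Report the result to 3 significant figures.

The CYP2E1 pathway (54% of clearance) is reduced to 0.44× activity: 0.54 × 0.44 = 0.2376.
The CYP2C9 pathway (25% of clearance) falls to 0.34× activity: 0.25 × 0.34 = 0.085.
Non-CYP routes (21%) are unchanged.
New clearance relative to baseline: 0.2376 + 0.085 + 0.21 = 0.5326.
Because systemic exposure varies inversely with clearance, the combined effect is 1 / 0.5326 = 1.88.

1.88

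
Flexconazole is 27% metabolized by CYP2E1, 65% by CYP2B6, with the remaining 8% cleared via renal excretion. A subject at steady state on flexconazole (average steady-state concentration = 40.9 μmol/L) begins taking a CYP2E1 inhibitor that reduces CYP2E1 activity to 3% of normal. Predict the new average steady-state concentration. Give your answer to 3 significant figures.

55.4 μmol/L

The CYP2E1 pathway (27% of clearance) is reduced to 0.03× activity: 0.27 × 0.03 = 0.0081.
CYP2B6 (65%) and the residual 8% are unaffected.
Relative clearance = 0.0081 + 0.65 + 0.08 = 0.7381.
Average steady-state concentration ∝ 1/CL, so new value = 40.9 / 0.7381 = 55.4 μmol/L.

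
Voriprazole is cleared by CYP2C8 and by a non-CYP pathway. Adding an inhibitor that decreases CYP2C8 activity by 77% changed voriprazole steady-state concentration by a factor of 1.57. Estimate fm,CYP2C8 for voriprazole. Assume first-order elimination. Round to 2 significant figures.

CL'/CL = 1 / 1.57 = 0.6369
0.23·fm + (1 − fm) = 0.6369
fm = (0.6369 − 1) / (0.23 − 1) = 0.47

0.47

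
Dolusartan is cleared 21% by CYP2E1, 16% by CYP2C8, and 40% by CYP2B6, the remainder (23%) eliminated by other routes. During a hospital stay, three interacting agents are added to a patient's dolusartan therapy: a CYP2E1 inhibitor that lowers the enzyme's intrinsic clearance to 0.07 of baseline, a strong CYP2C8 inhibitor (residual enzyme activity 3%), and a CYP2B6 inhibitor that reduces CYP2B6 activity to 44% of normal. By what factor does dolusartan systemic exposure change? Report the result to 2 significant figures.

2.4

The CYP2E1 pathway (21% of clearance) falls to 0.07× activity: 0.21 × 0.07 = 0.0147.
The CYP2C8 pathway (16% of clearance) falls to 0.03× activity: 0.16 × 0.03 = 0.0048.
The CYP2B6 pathway (40% of clearance) falls to 0.44× activity: 0.4 × 0.44 = 0.176.
The remaining 23% of clearance is unaffected.
New clearance relative to baseline: 0.0147 + 0.0048 + 0.176 + 0.23 = 0.4255.
Systemic exposure ∝ 1/CL: fold-change = 1 / 0.4255 = 2.4.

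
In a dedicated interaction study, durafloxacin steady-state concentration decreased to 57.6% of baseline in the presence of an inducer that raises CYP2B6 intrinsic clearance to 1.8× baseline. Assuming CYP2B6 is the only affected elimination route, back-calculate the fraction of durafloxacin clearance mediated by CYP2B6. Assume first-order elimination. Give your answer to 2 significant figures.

Let x = fm,CYP2B6. Because steady-state concentration ∝ 1/CL, relative clearance rose to 1/0.576 = 1.736.
Only the CYP2B6 route changed, so 1.736 = x·1.8 + (1 − x), giving x = 0.92.

0.92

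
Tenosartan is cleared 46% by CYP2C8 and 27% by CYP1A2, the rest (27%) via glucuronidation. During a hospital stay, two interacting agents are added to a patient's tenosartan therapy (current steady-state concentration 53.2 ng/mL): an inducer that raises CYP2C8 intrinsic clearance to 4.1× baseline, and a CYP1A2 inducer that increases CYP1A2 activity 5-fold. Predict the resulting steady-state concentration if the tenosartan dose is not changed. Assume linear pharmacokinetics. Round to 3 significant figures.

15.2 ng/mL

CYP2C8: 0.46 × 4.1 = 1.886
CYP1A2: 0.27 × 5 = 1.35
Other: 0.27 (unchanged)
Relative clearance = 1.886 + 1.35 + 0.27 = 3.506.
New steady-state concentration = 53.2 / 3.506 = 15.2 ng/mL (concentration scales inversely with clearance).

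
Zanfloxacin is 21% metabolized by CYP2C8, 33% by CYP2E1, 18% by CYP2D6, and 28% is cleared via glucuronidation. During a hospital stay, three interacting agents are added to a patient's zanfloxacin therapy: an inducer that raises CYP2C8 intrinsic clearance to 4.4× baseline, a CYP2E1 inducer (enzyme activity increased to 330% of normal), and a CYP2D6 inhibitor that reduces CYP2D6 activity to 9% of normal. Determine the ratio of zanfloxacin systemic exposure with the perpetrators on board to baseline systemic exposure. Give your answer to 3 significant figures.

The CYP2C8 pathway (21% of clearance) rises to 4.4× activity: 0.21 × 4.4 = 0.924.
The CYP2E1 pathway (33% of clearance) increases to 3.3× activity: 0.33 × 3.3 = 1.089.
The CYP2D6 pathway (18% of clearance) falls to 0.09× activity: 0.18 × 0.09 = 0.0162.
The remaining 28% of clearance is unaffected.
Relative clearance = 0.924 + 1.089 + 0.0162 + 0.28 = 2.3092.
Systemic exposure ∝ 1/CL: fold-change = 1 / 2.3092 = 0.433.

0.433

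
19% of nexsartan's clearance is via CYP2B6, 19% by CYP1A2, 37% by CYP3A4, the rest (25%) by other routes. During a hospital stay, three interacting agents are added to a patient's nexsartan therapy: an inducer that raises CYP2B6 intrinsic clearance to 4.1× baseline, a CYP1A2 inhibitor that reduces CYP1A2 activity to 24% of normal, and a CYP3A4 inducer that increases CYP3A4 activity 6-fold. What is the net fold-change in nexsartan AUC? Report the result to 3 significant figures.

0.304

The CYP2B6 pathway (19% of clearance) rises to 4.1× activity: 0.19 × 4.1 = 0.779.
The CYP1A2 pathway (19% of clearance) falls to 0.24× activity: 0.19 × 0.24 = 0.0456.
The CYP3A4 pathway (37% of clearance) rises to 6× activity: 0.37 × 6 = 2.22.
Non-CYP routes (25%) are unchanged.
Relative clearance = 0.779 + 0.0456 + 2.22 + 0.25 = 3.2946.
AUC ∝ 1/CL: fold-change = 1 / 3.2946 = 0.304.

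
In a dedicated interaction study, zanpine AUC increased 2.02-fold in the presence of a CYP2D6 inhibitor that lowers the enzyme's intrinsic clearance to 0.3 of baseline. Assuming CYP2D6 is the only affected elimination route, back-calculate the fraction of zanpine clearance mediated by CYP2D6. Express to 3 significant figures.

0.721

Write x for the fraction cleared via CYP2D6. The observed AUC change means clearance fell to 1/2.02 = 0.495 of baseline.
Setting x·0.3 + (1 − x) = 0.495 and solving: x = (0.495 − 1)/(0.3 − 1) = 0.721.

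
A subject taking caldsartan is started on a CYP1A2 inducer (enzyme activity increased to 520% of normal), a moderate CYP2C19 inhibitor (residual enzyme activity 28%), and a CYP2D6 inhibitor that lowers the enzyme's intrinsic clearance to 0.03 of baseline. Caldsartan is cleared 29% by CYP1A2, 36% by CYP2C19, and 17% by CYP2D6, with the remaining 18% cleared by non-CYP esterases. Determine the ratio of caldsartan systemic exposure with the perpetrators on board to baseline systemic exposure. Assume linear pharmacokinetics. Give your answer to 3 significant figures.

The CYP1A2 pathway (29% of clearance) rises to 5.2× activity: 0.29 × 5.2 = 1.508.
The CYP2C19 pathway (36% of clearance) falls to 0.28× activity: 0.36 × 0.28 = 0.1008.
The CYP2D6 pathway (17% of clearance) drops to 0.03× activity: 0.17 × 0.03 = 0.0051.
Non-CYP routes (18%) are unchanged.
CL_new/CL_old = 1.508 + 0.1008 + 0.0051 + 0.18 = 1.7939.
Because systemic exposure varies inversely with clearance, the combined effect is 1 / 1.7939 = 0.557.

0.557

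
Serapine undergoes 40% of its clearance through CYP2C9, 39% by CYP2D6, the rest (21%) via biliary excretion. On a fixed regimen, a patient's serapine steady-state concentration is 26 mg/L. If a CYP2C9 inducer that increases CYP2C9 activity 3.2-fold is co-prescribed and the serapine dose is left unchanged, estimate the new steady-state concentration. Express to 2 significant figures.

The CYP2C9 pathway (40% of clearance) is boosted to 3.2× activity: 0.4 × 3.2 = 1.28.
CYP2D6 (39%) and the residual 21% are unaffected.
Relative clearance = 1.28 + 0.39 + 0.21 = 1.88.
With dosing unchanged, steady-state concentration scales as 1/CL: 26 / 1.88 = 14 mg/L.

14 mg/L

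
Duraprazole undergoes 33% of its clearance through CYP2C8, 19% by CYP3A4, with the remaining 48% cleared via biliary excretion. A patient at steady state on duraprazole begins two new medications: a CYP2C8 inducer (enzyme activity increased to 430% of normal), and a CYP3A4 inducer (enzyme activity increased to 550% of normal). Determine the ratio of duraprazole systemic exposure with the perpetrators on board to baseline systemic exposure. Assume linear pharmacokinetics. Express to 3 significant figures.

0.340

The CYP2C8 pathway (33% of clearance) rises to 4.3× activity: 0.33 × 4.3 = 1.419.
The CYP3A4 pathway (19% of clearance) increases to 5.5× activity: 0.19 × 5.5 = 1.045.
Non-CYP routes (48%) are unchanged.
Relative clearance = 1.419 + 1.045 + 0.48 = 2.944.
Net systemic exposure ratio = 1 / 2.944 = 0.340.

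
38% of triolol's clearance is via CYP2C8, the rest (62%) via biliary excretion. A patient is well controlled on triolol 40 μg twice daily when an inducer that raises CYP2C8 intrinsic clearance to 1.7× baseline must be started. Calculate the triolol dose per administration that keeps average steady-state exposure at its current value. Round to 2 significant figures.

51 μg

The CYP2C8 pathway (38% of clearance) rises to 1.7× activity: 0.38 × 1.7 = 0.646.
Non-CYP routes (62%) are unchanged.
CL_new/CL_old = 0.646 + 0.62 = 1.266.
Css,avg = (dose rate)/CL, so holding Css fixed requires dose ∝ CL: 40 × 1.266 = 51 μg.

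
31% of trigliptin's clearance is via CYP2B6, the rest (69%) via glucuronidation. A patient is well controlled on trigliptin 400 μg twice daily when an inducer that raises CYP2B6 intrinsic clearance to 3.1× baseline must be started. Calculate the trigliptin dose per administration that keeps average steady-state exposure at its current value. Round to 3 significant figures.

The CYP2B6 pathway (31% of clearance) rises to 3.1× activity: 0.31 × 3.1 = 0.961.
The remaining 69% of clearance is unaffected.
New clearance relative to baseline: 0.961 + 0.69 = 1.651.
Css,avg = (dose rate)/CL, so holding Css fixed requires dose ∝ CL: 400 × 1.651 = 660 μg.

660 μg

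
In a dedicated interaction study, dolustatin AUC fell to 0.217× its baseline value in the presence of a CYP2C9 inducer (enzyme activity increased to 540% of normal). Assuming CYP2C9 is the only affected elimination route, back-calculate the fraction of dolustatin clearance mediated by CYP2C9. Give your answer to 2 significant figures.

0.82

CL'/CL = 1 / 0.217 = 4.608
5.4·fm + (1 − fm) = 4.608
fm = (4.608 − 1) / (5.4 − 1) = 0.82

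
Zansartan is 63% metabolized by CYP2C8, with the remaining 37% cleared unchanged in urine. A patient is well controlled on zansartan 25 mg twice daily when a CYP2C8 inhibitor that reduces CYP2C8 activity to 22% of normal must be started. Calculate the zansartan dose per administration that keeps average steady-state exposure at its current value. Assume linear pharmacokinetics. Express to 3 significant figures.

12.7 mg

CYP2C8: 0.63 × 0.22 = 0.1386
Other: 0.37 (unchanged)
CL_new/CL_old = 0.1386 + 0.37 = 0.5086.
Css,avg = (dose rate)/CL, so holding Css fixed requires dose ∝ CL: 25 × 0.5086 = 12.7 mg.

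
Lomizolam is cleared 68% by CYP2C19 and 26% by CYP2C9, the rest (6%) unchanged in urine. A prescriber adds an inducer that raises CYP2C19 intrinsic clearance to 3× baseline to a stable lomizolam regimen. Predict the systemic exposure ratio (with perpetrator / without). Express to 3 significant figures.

0.424

CYP2C19: 0.68 × 3 = 2.04
CYP2C9: 0.26 (unchanged)
Other: 0.06 (unchanged)
New clearance relative to baseline: 2.04 + 0.26 + 0.06 = 2.36.
Since systemic exposure ∝ 1/CL, the ratio is 1 / 2.36 = 0.424.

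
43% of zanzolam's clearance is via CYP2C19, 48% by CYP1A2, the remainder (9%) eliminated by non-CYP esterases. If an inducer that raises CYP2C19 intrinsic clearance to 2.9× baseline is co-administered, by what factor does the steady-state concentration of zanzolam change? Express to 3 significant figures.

0.550

The CYP2C19 pathway (43% of clearance) increases to 2.9× activity: 0.43 × 2.9 = 1.247.
CYP1A2 (48%) and the residual 9% are unaffected.
CL_new/CL_old = 1.247 + 0.48 + 0.09 = 1.817.
Steady-state concentration ratio = CL_old/CL_new = 1 / 1.817 = 0.550.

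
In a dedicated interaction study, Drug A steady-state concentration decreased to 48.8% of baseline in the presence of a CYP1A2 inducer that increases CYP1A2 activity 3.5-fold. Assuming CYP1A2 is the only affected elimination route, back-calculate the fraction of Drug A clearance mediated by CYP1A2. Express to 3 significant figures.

Write x for the fraction cleared via CYP1A2. The observed steady-state concentration change means clearance rose to 1/0.488 = 2.049 of baseline.
Only the CYP1A2 route changed, so 2.049 = x·3.5 + (1 − x), giving x = 0.420.

0.420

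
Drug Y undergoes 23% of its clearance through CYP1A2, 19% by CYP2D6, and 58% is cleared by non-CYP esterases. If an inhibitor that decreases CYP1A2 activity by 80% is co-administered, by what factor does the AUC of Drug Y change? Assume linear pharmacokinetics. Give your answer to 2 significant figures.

The CYP1A2 pathway (23% of clearance) is reduced to 0.2× activity: 0.23 × 0.2 = 0.046.
CYP2D6 (19%) and the residual 58% are unaffected.
Relative clearance = 0.046 + 0.19 + 0.58 = 0.816.
AUC ratio = CL_old/CL_new = 1 / 0.816 = 1.2.

1.2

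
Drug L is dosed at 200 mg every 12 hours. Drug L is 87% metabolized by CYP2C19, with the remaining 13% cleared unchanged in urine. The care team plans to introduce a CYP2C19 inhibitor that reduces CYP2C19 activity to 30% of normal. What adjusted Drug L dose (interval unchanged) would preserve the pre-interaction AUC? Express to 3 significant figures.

The CYP2C19 pathway (87% of clearance) is reduced to 0.3× activity: 0.87 × 0.3 = 0.261.
The remaining 13% of clearance is unaffected.
New clearance relative to baseline: 0.261 + 0.13 = 0.391.
Exposure is unchanged when dose changes in proportion to clearance. New dose = 200 mg × 0.391 = 78.2 mg.

78.2 mg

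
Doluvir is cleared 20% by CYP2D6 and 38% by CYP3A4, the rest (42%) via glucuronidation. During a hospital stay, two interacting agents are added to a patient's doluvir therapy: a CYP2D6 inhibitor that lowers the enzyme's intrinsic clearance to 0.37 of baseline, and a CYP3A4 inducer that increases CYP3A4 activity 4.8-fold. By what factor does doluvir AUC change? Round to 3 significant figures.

0.431

The CYP2D6 pathway (20% of clearance) falls to 0.37× activity: 0.2 × 0.37 = 0.074.
The CYP3A4 pathway (38% of clearance) increases to 4.8× activity: 0.38 × 4.8 = 1.824.
The remaining 42% of clearance is unaffected.
Relative clearance = 0.074 + 1.824 + 0.42 = 2.318.
AUC ∝ 1/CL: fold-change = 1 / 2.318 = 0.431.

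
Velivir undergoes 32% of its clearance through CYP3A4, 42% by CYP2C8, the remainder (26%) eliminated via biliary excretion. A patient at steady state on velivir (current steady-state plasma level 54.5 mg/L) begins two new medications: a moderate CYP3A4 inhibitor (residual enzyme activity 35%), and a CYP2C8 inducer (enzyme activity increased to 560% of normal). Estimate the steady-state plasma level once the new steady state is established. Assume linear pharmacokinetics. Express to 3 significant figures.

The CYP3A4 pathway (32% of clearance) drops to 0.35× activity: 0.32 × 0.35 = 0.112.
The CYP2C8 pathway (42% of clearance) is boosted to 5.6× activity: 0.42 × 5.6 = 2.352.
The remaining 26% of clearance is unaffected.
Relative clearance = 0.112 + 2.352 + 0.26 = 2.724.
Steady-state plasma level ∝ 1/CL: new value = 54.5 / 2.724 = 20.0 mg/L.

20.0 mg/L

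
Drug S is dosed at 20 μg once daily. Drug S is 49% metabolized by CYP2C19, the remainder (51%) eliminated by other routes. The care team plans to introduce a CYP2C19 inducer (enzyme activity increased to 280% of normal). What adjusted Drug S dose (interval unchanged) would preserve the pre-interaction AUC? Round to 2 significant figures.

CYP2C19: 0.49 × 2.8 = 1.372
Other: 0.51 (unchanged)
CL_new/CL_old = 1.372 + 0.51 = 1.882.
Exposure is unchanged when dose changes in proportion to clearance. New dose = 20 μg × 1.882 = 38 μg.

38 μg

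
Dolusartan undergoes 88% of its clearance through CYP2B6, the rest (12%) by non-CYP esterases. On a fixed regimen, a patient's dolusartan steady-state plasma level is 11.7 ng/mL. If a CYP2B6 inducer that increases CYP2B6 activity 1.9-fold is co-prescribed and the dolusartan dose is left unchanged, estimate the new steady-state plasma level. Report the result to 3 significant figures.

The CYP2B6 pathway (88% of clearance) rises to 1.9× activity: 0.88 × 1.9 = 1.672.
Non-CYP routes (12%) are unchanged.
Relative clearance = 1.672 + 0.12 = 1.792.
With dosing unchanged, steady-state plasma level scales as 1/CL: 11.7 / 1.792 = 6.53 ng/mL.

6.53 ng/mL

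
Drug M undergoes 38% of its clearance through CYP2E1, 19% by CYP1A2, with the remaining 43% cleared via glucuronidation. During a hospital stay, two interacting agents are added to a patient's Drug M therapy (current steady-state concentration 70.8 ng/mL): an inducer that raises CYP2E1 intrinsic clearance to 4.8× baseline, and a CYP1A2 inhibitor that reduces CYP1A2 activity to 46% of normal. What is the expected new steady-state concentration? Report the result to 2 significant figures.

30 ng/mL

The CYP2E1 pathway (38% of clearance) rises to 4.8× activity: 0.38 × 4.8 = 1.824.
The CYP1A2 pathway (19% of clearance) falls to 0.46× activity: 0.19 × 0.46 = 0.0874.
The remaining 43% of clearance is unaffected.
Relative clearance = 1.824 + 0.0874 + 0.43 = 2.3414.
Steady-state concentration ∝ 1/CL: new value = 70.8 / 2.3414 = 30 ng/mL.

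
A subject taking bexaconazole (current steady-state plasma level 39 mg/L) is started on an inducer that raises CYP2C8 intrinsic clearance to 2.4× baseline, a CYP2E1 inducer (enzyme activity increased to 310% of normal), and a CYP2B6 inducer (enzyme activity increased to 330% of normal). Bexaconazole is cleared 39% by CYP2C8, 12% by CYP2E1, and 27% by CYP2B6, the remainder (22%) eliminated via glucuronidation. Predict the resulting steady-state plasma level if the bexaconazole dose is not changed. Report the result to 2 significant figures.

16 mg/L

CYP2C8: 0.39 × 2.4 = 0.936
CYP2E1: 0.12 × 3.1 = 0.372
CYP2B6: 0.27 × 3.3 = 0.891
Other: 0.22 (unchanged)
CL_new/CL_old = 0.936 + 0.372 + 0.891 + 0.22 = 2.419.
New steady-state plasma level = 39 / 2.419 = 16 mg/L (concentration scales inversely with clearance).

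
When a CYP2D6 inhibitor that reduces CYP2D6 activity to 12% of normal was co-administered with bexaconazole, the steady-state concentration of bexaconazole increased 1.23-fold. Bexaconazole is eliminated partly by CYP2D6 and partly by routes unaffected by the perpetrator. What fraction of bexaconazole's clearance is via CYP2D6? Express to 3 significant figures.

0.212

Let fm be the CYP2D6 fraction. New clearance relative to baseline = fm × 0.12 + (1 − fm).
Steady-state concentration ratio = 1 / (new CL fraction), so new CL fraction = 1 / 1.23 = 0.813.
fm × 0.12 + 1 − fm = 0.813  ⇒  fm × (0.12 − 1) = −0.187  ⇒  fm = 0.212.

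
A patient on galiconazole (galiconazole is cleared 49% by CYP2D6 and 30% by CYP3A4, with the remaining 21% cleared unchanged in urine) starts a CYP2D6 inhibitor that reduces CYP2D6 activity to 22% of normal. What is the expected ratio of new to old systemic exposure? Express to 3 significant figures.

The CYP2D6 pathway (49% of clearance) is reduced to 0.22× activity: 0.49 × 0.22 = 0.1078.
CYP3A4 (30%) and the residual 21% are unaffected.
CL_new/CL_old = 0.1078 + 0.3 + 0.21 = 0.6178.
Systemic exposure is inversely proportional to clearance, so the fold-change is 1 / 0.6178 = 1.62.

1.62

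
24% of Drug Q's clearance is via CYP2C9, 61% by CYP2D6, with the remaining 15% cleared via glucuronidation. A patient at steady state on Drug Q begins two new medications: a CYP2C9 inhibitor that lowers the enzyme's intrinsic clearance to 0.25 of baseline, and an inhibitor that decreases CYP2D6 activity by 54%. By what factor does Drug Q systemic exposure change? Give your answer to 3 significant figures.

CYP2C9: 0.24 × 0.25 = 0.06
CYP2D6: 0.61 × 0.46 = 0.2806
Other: 0.15 (unchanged)
New clearance relative to baseline: 0.06 + 0.2806 + 0.15 = 0.4906.
Because systemic exposure varies inversely with clearance, the combined effect is 1 / 0.4906 = 2.04.

2.04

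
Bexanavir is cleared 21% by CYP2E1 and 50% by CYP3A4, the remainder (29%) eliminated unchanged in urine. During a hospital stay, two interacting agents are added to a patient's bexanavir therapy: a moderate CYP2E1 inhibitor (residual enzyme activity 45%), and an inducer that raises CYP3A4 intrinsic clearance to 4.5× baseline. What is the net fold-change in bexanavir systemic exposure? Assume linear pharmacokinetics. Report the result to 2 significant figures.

The CYP2E1 pathway (21% of clearance) is reduced to 0.45× activity: 0.21 × 0.45 = 0.0945.
The CYP3A4 pathway (50% of clearance) rises to 4.5× activity: 0.5 × 4.5 = 2.25.
Non-CYP routes (29%) are unchanged.
Relative clearance = 0.0945 + 2.25 + 0.29 = 2.6345.
Systemic exposure ∝ 1/CL: fold-change = 1 / 2.6345 = 0.38.

0.38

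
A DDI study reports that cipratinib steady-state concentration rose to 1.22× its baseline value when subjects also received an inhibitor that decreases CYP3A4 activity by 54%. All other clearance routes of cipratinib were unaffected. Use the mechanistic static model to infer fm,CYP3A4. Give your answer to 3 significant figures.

CL'/CL = 1 / 1.22 = 0.8197
0.46·fm + (1 − fm) = 0.8197
fm = (0.8197 − 1) / (0.46 − 1) = 0.334

0.334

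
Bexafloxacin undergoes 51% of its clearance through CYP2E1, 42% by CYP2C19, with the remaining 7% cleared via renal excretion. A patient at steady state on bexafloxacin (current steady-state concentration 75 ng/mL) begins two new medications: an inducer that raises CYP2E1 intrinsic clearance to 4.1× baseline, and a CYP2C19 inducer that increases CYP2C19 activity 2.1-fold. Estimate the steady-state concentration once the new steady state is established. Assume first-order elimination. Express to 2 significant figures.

The CYP2E1 pathway (51% of clearance) rises to 4.1× activity: 0.51 × 4.1 = 2.091.
The CYP2C19 pathway (42% of clearance) is boosted to 2.1× activity: 0.42 × 2.1 = 0.882.
Non-CYP routes (7%) are unchanged.
CL_new/CL_old = 2.091 + 0.882 + 0.07 = 3.043.
Steady-state concentration ∝ 1/CL: new value = 75 / 3.043 = 25 ng/mL.

25 ng/mL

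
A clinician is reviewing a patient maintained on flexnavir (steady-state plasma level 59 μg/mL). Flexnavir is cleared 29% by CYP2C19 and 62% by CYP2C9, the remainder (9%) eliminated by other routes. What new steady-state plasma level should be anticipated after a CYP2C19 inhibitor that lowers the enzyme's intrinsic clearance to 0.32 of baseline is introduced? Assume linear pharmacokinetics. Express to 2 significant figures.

The CYP2C19 pathway (29% of clearance) is reduced to 0.32× activity: 0.29 × 0.32 = 0.0928.
CYP2C9 (62%) and the residual 9% are unaffected.
New clearance relative to baseline: 0.0928 + 0.62 + 0.09 = 0.8028.
New steady-state plasma level = baseline ÷ relative clearance = 59 / 0.8028 = 73 μg/mL.

73 μg/mL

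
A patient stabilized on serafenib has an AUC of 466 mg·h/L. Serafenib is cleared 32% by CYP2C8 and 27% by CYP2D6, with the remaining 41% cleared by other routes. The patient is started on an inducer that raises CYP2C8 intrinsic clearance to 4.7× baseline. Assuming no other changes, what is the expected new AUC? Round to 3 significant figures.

CYP2C8: 0.32 × 4.7 = 1.504
CYP2D6: 0.27 (unchanged)
Other: 0.41 (unchanged)
New clearance relative to baseline: 1.504 + 0.27 + 0.41 = 2.184.
AUC ∝ 1/CL, so new value = 466 / 2.184 = 213 mg·h/L.

213 mg·h/L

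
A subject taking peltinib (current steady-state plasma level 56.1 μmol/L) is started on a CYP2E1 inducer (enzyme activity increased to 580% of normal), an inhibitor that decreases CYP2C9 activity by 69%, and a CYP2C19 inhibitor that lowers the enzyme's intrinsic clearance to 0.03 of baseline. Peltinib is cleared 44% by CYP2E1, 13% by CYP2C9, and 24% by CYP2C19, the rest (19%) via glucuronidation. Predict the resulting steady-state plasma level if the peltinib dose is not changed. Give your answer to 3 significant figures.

20.1 μmol/L

The CYP2E1 pathway (44% of clearance) rises to 5.8× activity: 0.44 × 5.8 = 2.552.
The CYP2C9 pathway (13% of clearance) is reduced to 0.31× activity: 0.13 × 0.31 = 0.0403.
The CYP2C19 pathway (24% of clearance) is reduced to 0.03× activity: 0.24 × 0.03 = 0.0072.
The remaining 19% of clearance is unaffected.
Relative clearance = 2.552 + 0.0403 + 0.0072 + 0.19 = 2.7895.
New steady-state plasma level = 56.1 / 2.7895 = 20.1 μmol/L (concentration scales inversely with clearance).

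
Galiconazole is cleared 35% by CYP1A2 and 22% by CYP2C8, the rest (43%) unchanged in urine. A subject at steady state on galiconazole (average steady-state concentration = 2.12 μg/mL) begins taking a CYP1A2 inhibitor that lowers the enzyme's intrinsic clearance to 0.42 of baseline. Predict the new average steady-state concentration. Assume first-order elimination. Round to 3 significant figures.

2.66 μg/mL

CYP1A2: 0.35 × 0.42 = 0.147
CYP2C8: 0.22 (unchanged)
Other: 0.43 (unchanged)
New clearance relative to baseline: 0.147 + 0.22 + 0.43 = 0.797.
With dosing unchanged, average steady-state concentration scales as 1/CL: 2.12 / 0.797 = 2.66 μg/mL.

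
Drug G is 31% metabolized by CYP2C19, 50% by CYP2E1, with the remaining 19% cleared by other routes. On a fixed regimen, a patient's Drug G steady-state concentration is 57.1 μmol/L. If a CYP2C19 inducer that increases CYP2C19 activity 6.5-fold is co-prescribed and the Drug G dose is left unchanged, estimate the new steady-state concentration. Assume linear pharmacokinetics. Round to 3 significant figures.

21.1 μmol/L

The CYP2C19 pathway (31% of clearance) increases to 6.5× activity: 0.31 × 6.5 = 2.015.
CYP2E1 (50%) and the residual 19% are unaffected.
CL_new/CL_old = 2.015 + 0.5 + 0.19 = 2.705.
With dosing unchanged, steady-state concentration scales as 1/CL: 57.1 / 2.705 = 21.1 μmol/L.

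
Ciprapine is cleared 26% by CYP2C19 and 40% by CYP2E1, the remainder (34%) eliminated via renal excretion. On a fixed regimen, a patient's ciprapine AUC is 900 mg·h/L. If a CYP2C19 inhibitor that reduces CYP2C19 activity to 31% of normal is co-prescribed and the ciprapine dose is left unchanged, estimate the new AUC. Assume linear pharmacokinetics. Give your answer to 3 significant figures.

1.10 × 10³ mg·h/L

CYP2C19: 0.26 × 0.31 = 0.0806
CYP2E1: 0.4 (unchanged)
Other: 0.34 (unchanged)
CL_new/CL_old = 0.0806 + 0.4 + 0.34 = 0.8206.
With dosing unchanged, AUC scales as 1/CL: 900 / 0.8206 = 1.10 × 10³ mg·h/L.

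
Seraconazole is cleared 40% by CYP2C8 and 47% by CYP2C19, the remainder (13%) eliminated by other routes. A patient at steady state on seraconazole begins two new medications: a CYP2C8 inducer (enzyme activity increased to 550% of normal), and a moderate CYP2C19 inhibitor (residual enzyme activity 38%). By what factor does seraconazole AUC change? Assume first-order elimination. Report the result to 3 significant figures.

0.399

The CYP2C8 pathway (40% of clearance) increases to 5.5× activity: 0.4 × 5.5 = 2.2.
The CYP2C19 pathway (47% of clearance) falls to 0.38× activity: 0.47 × 0.38 = 0.1786.
Non-CYP routes (13%) are unchanged.
Relative clearance = 2.2 + 0.1786 + 0.13 = 2.5086.
Because AUC varies inversely with clearance, the combined effect is 1 / 2.5086 = 0.399.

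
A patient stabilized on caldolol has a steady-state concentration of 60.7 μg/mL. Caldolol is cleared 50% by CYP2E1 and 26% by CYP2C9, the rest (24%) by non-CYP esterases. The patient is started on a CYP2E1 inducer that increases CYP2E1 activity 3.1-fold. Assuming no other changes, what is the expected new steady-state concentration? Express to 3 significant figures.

29.6 μg/mL

The CYP2E1 pathway (50% of clearance) is boosted to 3.1× activity: 0.5 × 3.1 = 1.55.
CYP2C9 (26%) and the residual 24% are unaffected.
Relative clearance = 1.55 + 0.26 + 0.24 = 2.05.
With dosing unchanged, steady-state concentration scales as 1/CL: 60.7 / 2.05 = 29.6 μg/mL.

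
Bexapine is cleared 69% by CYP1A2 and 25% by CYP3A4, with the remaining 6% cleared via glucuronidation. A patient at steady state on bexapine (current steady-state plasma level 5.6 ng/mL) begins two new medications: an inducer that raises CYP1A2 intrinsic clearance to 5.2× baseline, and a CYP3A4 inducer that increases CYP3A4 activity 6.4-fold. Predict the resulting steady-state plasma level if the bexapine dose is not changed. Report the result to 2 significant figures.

CYP1A2: 0.69 × 5.2 = 3.588
CYP3A4: 0.25 × 6.4 = 1.6
Other: 0.06 (unchanged)
Relative clearance = 3.588 + 1.6 + 0.06 = 5.248.
New steady-state plasma level = 5.6 / 5.248 = 1.1 ng/mL (concentration scales inversely with clearance).

1.1 ng/mL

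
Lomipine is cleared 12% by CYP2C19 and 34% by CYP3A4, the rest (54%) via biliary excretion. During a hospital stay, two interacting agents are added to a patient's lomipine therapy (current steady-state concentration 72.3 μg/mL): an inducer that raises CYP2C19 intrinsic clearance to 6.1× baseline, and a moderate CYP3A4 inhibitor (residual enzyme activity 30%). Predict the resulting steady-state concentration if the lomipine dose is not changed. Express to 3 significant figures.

52.6 μg/mL

The CYP2C19 pathway (12% of clearance) is boosted to 6.1× activity: 0.12 × 6.1 = 0.732.
The CYP3A4 pathway (34% of clearance) drops to 0.3× activity: 0.34 × 0.3 = 0.102.
The remaining 54% of clearance is unaffected.
New clearance relative to baseline: 0.732 + 0.102 + 0.54 = 1.374.
Steady-state concentration ∝ 1/CL: new value = 72.3 / 1.374 = 52.6 μg/mL.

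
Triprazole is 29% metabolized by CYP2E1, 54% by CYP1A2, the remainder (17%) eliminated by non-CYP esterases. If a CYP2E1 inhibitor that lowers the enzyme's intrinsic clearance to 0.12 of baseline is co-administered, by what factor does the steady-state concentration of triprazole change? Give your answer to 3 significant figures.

CYP2E1: 0.29 × 0.12 = 0.0348
CYP1A2: 0.54 (unchanged)
Other: 0.17 (unchanged)
Relative clearance = 0.0348 + 0.54 + 0.17 = 0.7448.
Steady-state concentration is inversely proportional to clearance, so the fold-change is 1 / 0.7448 = 1.34.

1.34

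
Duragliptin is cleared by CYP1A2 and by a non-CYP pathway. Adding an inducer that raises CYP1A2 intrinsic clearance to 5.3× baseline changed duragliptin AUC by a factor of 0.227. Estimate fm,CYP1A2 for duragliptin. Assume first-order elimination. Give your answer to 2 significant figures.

0.79

Write x for the fraction cleared via CYP1A2. The observed AUC change means clearance rose to 1/0.227 = 4.405 of baseline.
Setting x·5.3 + (1 − x) = 4.405 and solving: x = (4.405 − 1)/(5.3 − 1) = 0.79.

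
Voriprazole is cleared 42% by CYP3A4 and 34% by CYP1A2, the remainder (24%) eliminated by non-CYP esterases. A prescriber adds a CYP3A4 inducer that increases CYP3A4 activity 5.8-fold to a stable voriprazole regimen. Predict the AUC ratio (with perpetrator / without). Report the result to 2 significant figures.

The CYP3A4 pathway (42% of clearance) rises to 5.8× activity: 0.42 × 5.8 = 2.436.
CYP1A2 (34%) and the residual 24% are unaffected.
New clearance relative to baseline: 2.436 + 0.34 + 0.24 = 3.016.
AUC is inversely proportional to clearance, so the fold-change is 1 / 3.016 = 0.33.

0.33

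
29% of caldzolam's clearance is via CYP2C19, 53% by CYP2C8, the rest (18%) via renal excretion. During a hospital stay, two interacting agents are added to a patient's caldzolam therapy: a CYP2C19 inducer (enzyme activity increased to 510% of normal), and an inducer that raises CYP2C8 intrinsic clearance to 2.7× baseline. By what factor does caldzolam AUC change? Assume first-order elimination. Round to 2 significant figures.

0.32

The CYP2C19 pathway (29% of clearance) rises to 5.1× activity: 0.29 × 5.1 = 1.479.
The CYP2C8 pathway (53% of clearance) rises to 2.7× activity: 0.53 × 2.7 = 1.431.
The remaining 18% of clearance is unaffected.
CL_new/CL_old = 1.479 + 1.431 + 0.18 = 3.09.
AUC ∝ 1/CL: fold-change = 1 / 3.09 = 0.32.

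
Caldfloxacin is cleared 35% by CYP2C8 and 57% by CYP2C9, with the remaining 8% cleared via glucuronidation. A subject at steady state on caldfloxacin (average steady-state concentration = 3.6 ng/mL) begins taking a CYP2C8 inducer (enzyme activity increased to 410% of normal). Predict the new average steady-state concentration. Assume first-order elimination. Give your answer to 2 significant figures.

1.7 ng/mL

The CYP2C8 pathway (35% of clearance) rises to 4.1× activity: 0.35 × 4.1 = 1.435.
CYP2C9 (57%) and the residual 8% are unaffected.
New clearance relative to baseline: 1.435 + 0.57 + 0.08 = 2.085.
New average steady-state concentration = baseline ÷ relative clearance = 3.6 / 2.085 = 1.7 ng/mL.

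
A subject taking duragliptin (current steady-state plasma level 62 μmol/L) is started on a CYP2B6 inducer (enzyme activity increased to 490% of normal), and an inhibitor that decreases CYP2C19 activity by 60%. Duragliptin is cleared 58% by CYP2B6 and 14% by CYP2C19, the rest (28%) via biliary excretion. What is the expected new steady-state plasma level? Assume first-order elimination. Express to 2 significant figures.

CYP2B6: 0.58 × 4.9 = 2.842
CYP2C19: 0.14 × 0.4 = 0.056
Other: 0.28 (unchanged)
Relative clearance = 2.842 + 0.056 + 0.28 = 3.178.
Dividing the baseline by the relative clearance: 62 / 3.178 = 20 μmol/L.

20 μmol/L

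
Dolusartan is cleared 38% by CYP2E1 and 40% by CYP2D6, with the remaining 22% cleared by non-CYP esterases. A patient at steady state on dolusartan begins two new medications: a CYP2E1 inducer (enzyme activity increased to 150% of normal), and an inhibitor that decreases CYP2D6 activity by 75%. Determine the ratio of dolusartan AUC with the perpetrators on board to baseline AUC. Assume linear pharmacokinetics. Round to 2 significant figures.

CYP2E1: 0.38 × 1.5 = 0.57
CYP2D6: 0.4 × 0.25 = 0.1
Other: 0.22 (unchanged)
CL_new/CL_old = 0.57 + 0.1 + 0.22 = 0.89.
Because AUC varies inversely with clearance, the combined effect is 1 / 0.89 = 1.1.

1.1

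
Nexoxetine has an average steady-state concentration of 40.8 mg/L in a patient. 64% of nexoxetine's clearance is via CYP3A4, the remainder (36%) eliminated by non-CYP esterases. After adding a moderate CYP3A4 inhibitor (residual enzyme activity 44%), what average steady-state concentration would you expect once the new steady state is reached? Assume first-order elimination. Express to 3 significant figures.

63.6 mg/L

The CYP3A4 pathway (64% of clearance) is reduced to 0.44× activity: 0.64 × 0.44 = 0.2816.
Non-CYP routes (36%) are unchanged.
Relative clearance = 0.2816 + 0.36 = 0.6416.
With dosing unchanged, average steady-state concentration scales as 1/CL: 40.8 / 0.6416 = 63.6 mg/L.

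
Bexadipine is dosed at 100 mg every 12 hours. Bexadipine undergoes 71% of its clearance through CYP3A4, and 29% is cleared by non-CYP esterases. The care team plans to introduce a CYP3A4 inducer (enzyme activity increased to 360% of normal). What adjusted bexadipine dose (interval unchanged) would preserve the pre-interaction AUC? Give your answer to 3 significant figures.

285 mg

CYP3A4: 0.71 × 3.6 = 2.556
Other: 0.29 (unchanged)
Relative clearance = 2.556 + 0.29 = 2.846.
Exposure is unchanged when dose changes in proportion to clearance. New dose = 100 mg × 2.846 = 285 mg.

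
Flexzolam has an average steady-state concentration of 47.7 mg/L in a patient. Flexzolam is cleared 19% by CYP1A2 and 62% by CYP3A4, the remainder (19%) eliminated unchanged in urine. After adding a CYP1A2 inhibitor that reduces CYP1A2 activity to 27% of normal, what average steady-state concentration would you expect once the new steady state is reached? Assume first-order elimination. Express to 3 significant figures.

The CYP1A2 pathway (19% of clearance) is reduced to 0.27× activity: 0.19 × 0.27 = 0.0513.
CYP3A4 (62%) and the residual 19% are unaffected.
Relative clearance = 0.0513 + 0.62 + 0.19 = 0.8613.
New average steady-state concentration = baseline ÷ relative clearance = 47.7 / 0.8613 = 55.4 mg/L.

55.4 mg/L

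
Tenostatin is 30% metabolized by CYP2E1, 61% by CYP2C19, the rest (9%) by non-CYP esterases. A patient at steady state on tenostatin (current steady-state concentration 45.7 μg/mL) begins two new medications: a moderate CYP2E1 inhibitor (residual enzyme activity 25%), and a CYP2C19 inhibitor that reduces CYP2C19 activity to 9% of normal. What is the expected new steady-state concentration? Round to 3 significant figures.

The CYP2E1 pathway (30% of clearance) drops to 0.25× activity: 0.3 × 0.25 = 0.075.
The CYP2C19 pathway (61% of clearance) is reduced to 0.09× activity: 0.61 × 0.09 = 0.0549.
The remaining 9% of clearance is unaffected.
New clearance relative to baseline: 0.075 + 0.0549 + 0.09 = 0.2199.
Steady-state concentration ∝ 1/CL: new value = 45.7 / 0.2199 = 208 μg/mL.

208 μg/mL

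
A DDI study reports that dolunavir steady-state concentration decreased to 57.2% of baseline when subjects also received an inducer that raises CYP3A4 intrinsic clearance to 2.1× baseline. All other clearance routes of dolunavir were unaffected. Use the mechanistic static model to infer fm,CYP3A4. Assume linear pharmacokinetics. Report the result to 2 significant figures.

0.68

Write x for the fraction cleared via CYP3A4. The observed steady-state concentration change means clearance rose to 1/0.572 = 1.748 of baseline.
Only the CYP3A4 route changed, so 1.748 = x·2.1 + (1 − x), giving x = 0.68.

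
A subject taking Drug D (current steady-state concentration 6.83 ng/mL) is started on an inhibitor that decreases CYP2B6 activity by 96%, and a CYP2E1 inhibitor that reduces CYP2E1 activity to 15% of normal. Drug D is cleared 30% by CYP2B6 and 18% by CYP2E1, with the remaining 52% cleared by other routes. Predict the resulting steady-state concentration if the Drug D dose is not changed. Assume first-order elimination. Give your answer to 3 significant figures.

CYP2B6: 0.3 × 0.04 = 0.012
CYP2E1: 0.18 × 0.15 = 0.027
Other: 0.52 (unchanged)
Relative clearance = 0.012 + 0.027 + 0.52 = 0.559.
Dividing the baseline by the relative clearance: 6.83 / 0.559 = 12.2 ng/mL.

12.2 ng/mL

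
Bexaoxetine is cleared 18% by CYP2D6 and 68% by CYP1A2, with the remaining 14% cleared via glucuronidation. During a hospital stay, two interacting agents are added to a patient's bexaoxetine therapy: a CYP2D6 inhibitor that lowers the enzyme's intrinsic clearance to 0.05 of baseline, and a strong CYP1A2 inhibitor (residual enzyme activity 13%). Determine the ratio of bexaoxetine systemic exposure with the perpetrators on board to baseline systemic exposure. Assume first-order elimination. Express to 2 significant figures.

4.2

The CYP2D6 pathway (18% of clearance) is reduced to 0.05× activity: 0.18 × 0.05 = 0.009.
The CYP1A2 pathway (68% of clearance) is reduced to 0.13× activity: 0.68 × 0.13 = 0.0884.
The remaining 14% of clearance is unaffected.
New clearance relative to baseline: 0.009 + 0.0884 + 0.14 = 0.2374.
Systemic exposure ∝ 1/CL: fold-change = 1 / 0.2374 = 4.2.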